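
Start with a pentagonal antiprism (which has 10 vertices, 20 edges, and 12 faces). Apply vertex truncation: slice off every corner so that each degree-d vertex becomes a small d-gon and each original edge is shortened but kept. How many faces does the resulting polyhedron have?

Truncation replaces each original edge-end by a new vertex, so V′ = 2E = 40.
Each original edge survives, and each old vertex of degree d contributes d new edges; summing degrees gives Σd = 2E, so E′ = E + 2E = 3E = 60.
Each original face survives and each original vertex becomes one new face: F′ = F + V = 22.

22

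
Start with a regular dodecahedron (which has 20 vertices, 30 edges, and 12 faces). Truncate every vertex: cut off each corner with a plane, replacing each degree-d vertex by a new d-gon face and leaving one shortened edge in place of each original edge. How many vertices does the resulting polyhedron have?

60

Truncation replaces each original edge-end by a new vertex, so V′ = 2E = 60.
Each original edge survives, and each old vertex of degree d contributes d new edges; summing degrees gives Σd = 2E, so E′ = E + 2E = 3E = 90.
Each original face survives and each original vertex becomes one new face: F′ = F + V = 32.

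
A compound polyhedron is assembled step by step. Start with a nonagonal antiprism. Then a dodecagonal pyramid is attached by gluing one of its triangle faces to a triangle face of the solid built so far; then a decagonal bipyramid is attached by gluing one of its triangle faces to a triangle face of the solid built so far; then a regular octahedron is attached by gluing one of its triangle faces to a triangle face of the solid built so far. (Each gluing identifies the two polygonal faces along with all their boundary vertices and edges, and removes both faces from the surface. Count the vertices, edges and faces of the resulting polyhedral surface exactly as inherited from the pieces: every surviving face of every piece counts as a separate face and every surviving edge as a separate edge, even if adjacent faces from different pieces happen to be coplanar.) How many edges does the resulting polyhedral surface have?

93

A nonagonal antiprism: V=18, E=36, F=20.
Attach a dodecagonal pyramid (V=13, E=24, F=13) along a 3-gon: merge 3 vertices and 3 edges, delete both glued faces → V=28, E=57, F=31.
Attach a decagonal bipyramid (V=12, E=30, F=20) along a 3-gon: merge 3 vertices and 3 edges, delete both glued faces → V=37, E=84, F=49.
Attach a regular octahedron (V=6, E=12, F=8) along a 3-gon: merge 3 vertices and 3 edges, delete both glued faces → V=40, E=93, F=55.
Check: V − E + F = 40 − 93 + 55 = 2.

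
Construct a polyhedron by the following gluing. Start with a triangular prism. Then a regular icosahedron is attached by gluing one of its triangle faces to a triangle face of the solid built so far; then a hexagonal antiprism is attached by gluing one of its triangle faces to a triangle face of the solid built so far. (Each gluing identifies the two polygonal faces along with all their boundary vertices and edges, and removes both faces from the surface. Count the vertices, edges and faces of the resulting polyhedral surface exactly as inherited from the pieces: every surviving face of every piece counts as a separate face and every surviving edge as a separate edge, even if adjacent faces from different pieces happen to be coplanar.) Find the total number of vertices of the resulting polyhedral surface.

24

A triangular prism: V=6, E=9, F=5.
Attach a regular icosahedron (V=12, E=30, F=20) along a 3-gon: merge 3 vertices and 3 edges, delete both glued faces → V=15, E=36, F=23.
Attach a hexagonal antiprism (V=12, E=24, F=14) along a 3-gon: merge 3 vertices and 3 edges, delete both glued faces → V=24, E=57, F=35.
Check: V − E + F = 24 − 57 + 35 = 2.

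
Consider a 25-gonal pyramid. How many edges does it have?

A pyramid on an n-gon base has one n-gon and n triangles: V = 25 + 1 = 26, E = 2·25 = 50, F = 25 + 1 = 26.

50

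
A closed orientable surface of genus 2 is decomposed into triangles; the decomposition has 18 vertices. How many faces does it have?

χ = 2 − 2·2 = -2, and every face is a triangle so 3F = 2E.
V − E + F = -2 with E = 3F/2 gives 18 − (3/2 − 1)·F = -2, so F = 40 and E = 60.

40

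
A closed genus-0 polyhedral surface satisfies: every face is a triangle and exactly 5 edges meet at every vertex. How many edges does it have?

30

Each face has 3 edges and each edge borders two faces, so 2E = 3F.
Each vertex has degree 5, so 5V = 2E and hence V = 3F/5.
Euler: V − E + F = 2 ⇒ (3F/5) − (3F/2) + F = 2.
Multiply by 10: (6 − 15 + 10)F = 20, i.e. 1F = 20.
So F = 20, E = 3·20/2 = 30, V = 3·20/5 = 12.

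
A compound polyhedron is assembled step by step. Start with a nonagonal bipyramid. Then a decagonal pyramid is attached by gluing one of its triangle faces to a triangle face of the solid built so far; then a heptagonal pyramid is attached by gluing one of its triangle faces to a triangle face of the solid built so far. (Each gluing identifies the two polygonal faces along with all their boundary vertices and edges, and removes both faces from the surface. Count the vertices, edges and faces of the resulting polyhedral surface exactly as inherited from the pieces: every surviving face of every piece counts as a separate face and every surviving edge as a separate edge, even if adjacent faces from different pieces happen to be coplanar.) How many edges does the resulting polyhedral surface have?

55

A nonagonal bipyramid: V=11, E=27, F=18.
Attach a decagonal pyramid (V=11, E=20, F=11) along a 3-gon: merge 3 vertices and 3 edges, delete both glued faces → V=19, E=44, F=27.
Attach a heptagonal pyramid (V=8, E=14, F=8) along a 3-gon: merge 3 vertices and 3 edges, delete both glued faces → V=24, E=55, F=33.
Check: V − E + F = 24 − 55 + 33 = 2.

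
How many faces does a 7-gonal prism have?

A prism on an n-gon has two n-gon bases and n rectangular sides: V = 2·7 = 14, E = 3·7 = 21, F = 7 + 2 = 9.
Check: V − E + F = 14 − 21 + 9 = 2.

9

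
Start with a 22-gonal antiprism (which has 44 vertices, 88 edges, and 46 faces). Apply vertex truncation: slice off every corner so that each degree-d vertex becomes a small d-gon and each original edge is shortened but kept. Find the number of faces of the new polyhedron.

Truncation replaces each original edge-end by a new vertex, so V′ = 2E = 176.
Each original edge survives, and each old vertex of degree d contributes d new edges; summing degrees gives Σd = 2E, so E′ = E + 2E = 3E = 264.
Each original face survives and each original vertex becomes one new face: F′ = F + V = 90.

90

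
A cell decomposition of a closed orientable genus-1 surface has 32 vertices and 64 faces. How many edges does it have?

For a closed orientable surface of genus 1, χ = 2 − 2·1 = 0.
E = V + F − (0) = 32 + 64 − (0) = 96.

96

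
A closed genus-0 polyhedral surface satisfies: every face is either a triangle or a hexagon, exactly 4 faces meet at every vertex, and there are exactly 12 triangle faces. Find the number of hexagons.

2

Let x be the number of hexagons; then F = 12 + x.
Edge–face incidences: 2E = 3·12 + 6·x = 36 + 6x.
Every vertex has degree 4, so 4V = 2E.
Euler: V − E + F = 2 ⇒ (2E)/4 − E + (12 + x) = 2.
Multiply by 8: 2·(2E) − 4·(2E) + 8·(12 + x) = 16, i.e. 96 + 8x − 2·(36 + 6x) = 16.
Collecting terms: −4x + 24 = 16, so −4x = −8, so x = 2.
Then 2E = 36 + 6·2 = 48, so E = 24, V = 2E/4 = 12, F = 12 + 2 = 14.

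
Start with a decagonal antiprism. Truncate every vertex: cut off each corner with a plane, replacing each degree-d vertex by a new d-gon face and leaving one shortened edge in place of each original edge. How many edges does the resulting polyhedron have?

The base solid has V = 20, E = 40, F = 22.
Truncation replaces each original edge-end by a new vertex, so V′ = 2E = 80.
Each original edge survives, and each old vertex of degree d contributes d new edges; summing degrees gives Σd = 2E, so E′ = E + 2E = 3E = 120.
Each original face survives and each original vertex becomes one new face: F′ = F + V = 42.

120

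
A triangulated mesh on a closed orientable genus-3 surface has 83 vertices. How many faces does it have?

χ = 2 − 2·3 = -4, and every face is a triangle so 3F = 2E.
V − E + F = -4 with E = 3F/2 gives 83 − (3/2 − 1)·F = -4, so F = 174 and E = 261.

174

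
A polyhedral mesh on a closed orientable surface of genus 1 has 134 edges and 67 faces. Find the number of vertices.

For a closed orientable surface of genus 1, χ = 2 − 2·1 = 0.
V = 0 + E − F = 0 + 134 − 67 = 67.

67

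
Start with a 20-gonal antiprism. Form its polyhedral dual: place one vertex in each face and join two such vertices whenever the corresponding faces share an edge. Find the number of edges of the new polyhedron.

The base solid has V = 40, E = 80, F = 42.
The dual swaps V and F and preserves E: V′ = F = 42, E′ = E = 80, F′ = V = 40.

80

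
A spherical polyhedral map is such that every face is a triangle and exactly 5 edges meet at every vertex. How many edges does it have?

30

Each face has 3 edges and each edge borders two faces, so 2E = 3F.
Each vertex has degree 5, so 5V = 2E and hence V = 3F/5.
Euler: V − E + F = 2 ⇒ (3F/5) − (3F/2) + F = 2.
Multiply by 10: (6 − 15 + 10)F = 20, i.e. 1F = 20.
So F = 20, E = 3·20/2 = 30, V = 3·20/5 = 12.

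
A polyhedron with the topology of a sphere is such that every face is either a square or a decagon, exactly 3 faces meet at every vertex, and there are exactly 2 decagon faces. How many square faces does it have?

Let x be the number of squares; then F = 2 + x.
Edge–face incidences: 2E = 10·2 + 4·x = 20 + 4x.
Every vertex has degree 3, so 3V = 2E.
Euler: V − E + F = 2 ⇒ (2E)/3 − E + (2 + x) = 2.
Multiply by 6: 2·(2E) − 3·(2E) + 6·(2 + x) = 12, i.e. 12 + 6x − (20 + 4x) = 12.
Collecting terms: 2x − 8 = 12, so 2x = 20, so x = 10.
Then 2E = 20 + 4·10 = 60, so E = 30, V = 2E/3 = 20, F = 2 + 10 = 12.

10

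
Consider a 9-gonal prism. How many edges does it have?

A prism on an n-gon has two n-gon bases and n rectangular sides: V = 2·9 = 18, E = 3·9 = 27, F = 9 + 2 = 11.
Check: V − E + F = 18 − 27 + 11 = 2.

27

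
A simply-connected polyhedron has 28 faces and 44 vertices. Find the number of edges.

Here V − E + F = 2.
E = V + F − (2) = 44 + 28 − (2) = 70.

70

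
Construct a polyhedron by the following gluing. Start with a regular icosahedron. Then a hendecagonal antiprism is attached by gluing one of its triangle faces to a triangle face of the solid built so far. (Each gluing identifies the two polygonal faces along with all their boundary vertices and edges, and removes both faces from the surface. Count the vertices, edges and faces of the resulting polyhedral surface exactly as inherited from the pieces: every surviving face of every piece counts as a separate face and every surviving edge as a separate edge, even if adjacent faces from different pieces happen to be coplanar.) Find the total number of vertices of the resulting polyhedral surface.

31

A regular icosahedron: V=12, E=30, F=20.
Attach a hendecagonal antiprism (V=22, E=44, F=24) along a 3-gon: merge 3 vertices and 3 edges, delete both glued faces → V=31, E=71, F=42.
Check: V − E + F = 31 − 71 + 42 = 2.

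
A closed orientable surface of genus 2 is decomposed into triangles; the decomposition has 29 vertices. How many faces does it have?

62

χ = 2 − 2·2 = -2, and every face is a triangle so 3F = 2E.
V − E + F = -2 with E = 3F/2 gives 29 − (3/2 − 1)·F = -2, so F = 62 and E = 93.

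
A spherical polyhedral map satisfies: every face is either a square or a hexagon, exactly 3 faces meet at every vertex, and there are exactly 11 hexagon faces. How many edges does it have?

45

Let x be the number of squares; then F = 11 + x.
Edge–face incidences: 2E = 6·11 + 4·x = 66 + 4x.
Every vertex has degree 3, so 3V = 2E.
Euler: V − E + F = 2 ⇒ (2E)/3 − E + (11 + x) = 2.
Multiply by 6: 2·(2E) − 3·(2E) + 6·(11 + x) = 12, i.e. 66 + 6x − (66 + 4x) = 12.
Collecting terms: 2x = 12, so x = 6.
Then 2E = 66 + 4·6 = 90, so E = 45, V = 2E/3 = 30, F = 11 + 6 = 17.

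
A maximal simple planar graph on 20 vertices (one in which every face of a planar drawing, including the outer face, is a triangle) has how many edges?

54

In a plane triangulation 3F = 2E and V − E + F = 2, so E = 3V − 6 = 3·20 − 6 = 54.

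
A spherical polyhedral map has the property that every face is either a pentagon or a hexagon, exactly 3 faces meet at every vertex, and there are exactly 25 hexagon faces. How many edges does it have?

105

Let x be the number of pentagons; then F = 25 + x.
Edge–face incidences: 2E = 6·25 + 5·x = 150 + 5x.
Every vertex has degree 3, so 3V = 2E.
Euler: V − E + F = 2 ⇒ (2E)/3 − E + (25 + x) = 2.
Multiply by 6: 2·(2E) − 3·(2E) + 6·(25 + x) = 12, i.e. 150 + 6x − (150 + 5x) = 12.
Collecting terms: x = 12.
Then 2E = 150 + 5·12 = 210, so E = 105, V = 2E/3 = 70, F = 25 + 12 = 37.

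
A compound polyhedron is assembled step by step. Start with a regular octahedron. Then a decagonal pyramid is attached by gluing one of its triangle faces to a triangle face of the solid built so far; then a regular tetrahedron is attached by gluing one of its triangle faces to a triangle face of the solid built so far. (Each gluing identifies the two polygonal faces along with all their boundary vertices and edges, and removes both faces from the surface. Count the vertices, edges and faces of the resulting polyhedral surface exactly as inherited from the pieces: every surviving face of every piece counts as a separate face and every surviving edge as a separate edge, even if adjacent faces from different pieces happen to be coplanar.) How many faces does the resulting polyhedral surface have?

19

A regular octahedron: V=6, E=12, F=8.
Attach a decagonal pyramid (V=11, E=20, F=11) along a 3-gon: merge 3 vertices and 3 edges, delete both glued faces → V=14, E=29, F=17.
Attach a regular tetrahedron (V=4, E=6, F=4) along a 3-gon: merge 3 vertices and 3 edges, delete both glued faces → V=15, E=32, F=19.
Check: V − E + F = 15 − 32 + 19 = 2.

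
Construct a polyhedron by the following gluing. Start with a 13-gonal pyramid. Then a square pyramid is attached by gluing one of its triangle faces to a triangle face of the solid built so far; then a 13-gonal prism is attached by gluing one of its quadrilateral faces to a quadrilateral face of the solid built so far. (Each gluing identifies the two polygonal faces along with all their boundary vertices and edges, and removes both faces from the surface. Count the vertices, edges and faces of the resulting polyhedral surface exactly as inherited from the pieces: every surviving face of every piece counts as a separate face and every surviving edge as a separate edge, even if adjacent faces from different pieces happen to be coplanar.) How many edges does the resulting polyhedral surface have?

66

A 13-gonal pyramid: V=14, E=26, F=14.
Attach a square pyramid (V=5, E=8, F=5) along a 3-gon: merge 3 vertices and 3 edges, delete both glued faces → V=16, E=31, F=17.
Attach a 13-gonal prism (V=26, E=39, F=15) along a 4-gon: merge 4 vertices and 4 edges, delete both glued faces → V=38, E=66, F=30.
Check: V − E + F = 38 − 66 + 30 = 2.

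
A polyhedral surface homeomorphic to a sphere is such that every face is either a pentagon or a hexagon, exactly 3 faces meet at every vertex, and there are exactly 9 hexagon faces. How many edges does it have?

Let x be the number of pentagons; then F = 9 + x.
Edge–face incidences: 2E = 6·9 + 5·x = 54 + 5x.
Every vertex has degree 3, so 3V = 2E.
Euler: V − E + F = 2 ⇒ (2E)/3 − E + (9 + x) = 2.
Multiply by 6: 2·(2E) − 3·(2E) + 6·(9 + x) = 12, i.e. 54 + 6x − (54 + 5x) = 12.
Collecting terms: x = 12.
Then 2E = 54 + 5·12 = 114, so E = 57, V = 2E/3 = 38, F = 9 + 12 = 21.

57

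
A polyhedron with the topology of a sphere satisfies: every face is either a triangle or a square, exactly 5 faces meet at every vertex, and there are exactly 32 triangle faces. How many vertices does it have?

Let x be the number of squares; then F = 32 + x.
Edge–face incidences: 2E = 3·32 + 4·x = 96 + 4x.
Every vertex has degree 5, so 5V = 2E.
Euler: V − E + F = 2 ⇒ (2E)/5 − E + (32 + x) = 2.
Multiply by 10: 2·(2E) − 5·(2E) + 10·(32 + x) = 20, i.e. 320 + 10x − 3·(96 + 4x) = 20.
Collecting terms: −2x + 32 = 20, so −2x = −12, so x = 6.
Then 2E = 96 + 4·6 = 120, so E = 60, V = 2E/5 = 24, F = 32 + 6 = 38.

24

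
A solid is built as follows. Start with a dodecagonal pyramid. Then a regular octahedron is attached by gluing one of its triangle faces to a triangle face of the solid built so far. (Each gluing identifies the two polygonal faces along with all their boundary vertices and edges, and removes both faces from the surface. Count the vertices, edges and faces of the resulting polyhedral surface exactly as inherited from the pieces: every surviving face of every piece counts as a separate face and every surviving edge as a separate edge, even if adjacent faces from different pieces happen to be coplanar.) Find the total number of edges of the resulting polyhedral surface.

A dodecagonal pyramid: V=13, E=24, F=13.
Attach a regular octahedron (V=6, E=12, F=8) along a 3-gon: merge 3 vertices and 3 edges, delete both glued faces → V=16, E=33, F=19.
Check: V − E + F = 16 − 33 + 19 = 2.

33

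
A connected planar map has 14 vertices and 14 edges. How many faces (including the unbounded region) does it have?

Euler's formula for a connected plane graph: V − E + F = 2, so F = 2 − 14 + 14 = 2.

2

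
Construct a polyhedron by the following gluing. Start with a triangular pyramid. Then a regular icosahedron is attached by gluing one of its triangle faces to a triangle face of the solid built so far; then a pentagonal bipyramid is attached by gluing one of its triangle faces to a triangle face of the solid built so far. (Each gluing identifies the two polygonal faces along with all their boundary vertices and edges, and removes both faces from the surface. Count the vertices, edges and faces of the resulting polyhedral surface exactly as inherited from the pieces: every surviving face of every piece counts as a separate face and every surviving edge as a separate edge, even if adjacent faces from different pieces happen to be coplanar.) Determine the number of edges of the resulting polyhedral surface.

A triangular pyramid: V=4, E=6, F=4.
Attach a regular icosahedron (V=12, E=30, F=20) along a 3-gon: merge 3 vertices and 3 edges, delete both glued faces → V=13, E=33, F=22.
Attach a pentagonal bipyramid (V=7, E=15, F=10) along a 3-gon: merge 3 vertices and 3 edges, delete both glued faces → V=17, E=45, F=30.
Check: V − E + F = 17 − 45 + 30 = 2.

45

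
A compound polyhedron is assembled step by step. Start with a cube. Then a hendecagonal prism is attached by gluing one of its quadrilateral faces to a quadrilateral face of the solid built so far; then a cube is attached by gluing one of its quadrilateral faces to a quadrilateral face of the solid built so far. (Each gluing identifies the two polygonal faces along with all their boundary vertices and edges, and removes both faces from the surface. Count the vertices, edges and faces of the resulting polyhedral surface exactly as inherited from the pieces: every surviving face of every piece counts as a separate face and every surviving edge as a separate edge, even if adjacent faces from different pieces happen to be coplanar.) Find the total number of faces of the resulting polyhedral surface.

A cube: V=8, E=12, F=6.
Attach a hendecagonal prism (V=22, E=33, F=13) along a 4-gon: merge 4 vertices and 4 edges, delete both glued faces → V=26, E=41, F=17.
Attach a cube (V=8, E=12, F=6) along a 4-gon: merge 4 vertices and 4 edges, delete both glued faces → V=30, E=49, F=21.
Check: V − E + F = 30 − 49 + 21 = 2.

21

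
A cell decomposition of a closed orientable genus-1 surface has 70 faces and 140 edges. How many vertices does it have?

For a closed orientable surface of genus 1, χ = 2 − 2·1 = 0.
V = 0 + E − F = 0 + 140 − 70 = 70.

70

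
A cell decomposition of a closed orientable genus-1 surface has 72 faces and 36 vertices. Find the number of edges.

For a closed orientable surface of genus 1, χ = 2 − 2·1 = 0.
E = V + F − (0) = 36 + 72 − (0) = 108.

108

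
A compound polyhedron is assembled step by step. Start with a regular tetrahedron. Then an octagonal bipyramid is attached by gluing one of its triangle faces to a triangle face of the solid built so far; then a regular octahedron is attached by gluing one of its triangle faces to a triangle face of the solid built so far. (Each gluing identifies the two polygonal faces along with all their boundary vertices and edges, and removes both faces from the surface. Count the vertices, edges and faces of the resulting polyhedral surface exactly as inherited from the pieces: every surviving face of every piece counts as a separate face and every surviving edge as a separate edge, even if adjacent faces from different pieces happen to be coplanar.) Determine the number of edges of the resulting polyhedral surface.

A regular tetrahedron: V=4, E=6, F=4.
Attach an octagonal bipyramid (V=10, E=24, F=16) along a 3-gon: merge 3 vertices and 3 edges, delete both glued faces → V=11, E=27, F=18.
Attach a regular octahedron (V=6, E=12, F=8) along a 3-gon: merge 3 vertices and 3 edges, delete both glued faces → V=14, E=36, F=24.
Check: V − E + F = 14 − 36 + 24 = 2.

36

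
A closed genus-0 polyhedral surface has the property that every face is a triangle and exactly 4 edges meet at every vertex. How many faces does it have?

8

Each face has 3 edges and each edge borders two faces, so 2E = 3F.
Each vertex has degree 4, so 4V = 2E and hence V = 3F/4.
Euler: V − E + F = 2 ⇒ (3F/4) − (3F/2) + F = 2.
Multiply by 8: (6 − 12 + 8)F = 16, i.e. 2F = 16.
So F = 8, E = 3·8/2 = 12, V = 3·8/4 = 6.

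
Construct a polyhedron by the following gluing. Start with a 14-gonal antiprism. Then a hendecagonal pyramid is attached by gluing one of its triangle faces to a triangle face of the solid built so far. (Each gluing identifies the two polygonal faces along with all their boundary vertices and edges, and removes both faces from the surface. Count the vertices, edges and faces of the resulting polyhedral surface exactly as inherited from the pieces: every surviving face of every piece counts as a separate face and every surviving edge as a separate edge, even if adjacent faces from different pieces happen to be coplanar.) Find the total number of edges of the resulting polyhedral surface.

A 14-gonal antiprism: V=28, E=56, F=30.
Attach a hendecagonal pyramid (V=12, E=22, F=12) along a 3-gon: merge 3 vertices and 3 edges, delete both glued faces → V=37, E=75, F=40.
Check: V − E + F = 37 − 75 + 40 = 2.

75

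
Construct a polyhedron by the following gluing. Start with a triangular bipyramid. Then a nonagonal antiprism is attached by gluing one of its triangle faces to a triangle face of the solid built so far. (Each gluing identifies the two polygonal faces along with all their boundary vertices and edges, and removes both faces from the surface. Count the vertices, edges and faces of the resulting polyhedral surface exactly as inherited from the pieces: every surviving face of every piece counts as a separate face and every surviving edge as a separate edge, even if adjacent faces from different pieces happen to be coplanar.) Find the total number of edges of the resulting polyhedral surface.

A triangular bipyramid: V=5, E=9, F=6.
Attach a nonagonal antiprism (V=18, E=36, F=20) along a 3-gon: merge 3 vertices and 3 edges, delete both glued faces → V=20, E=42, F=24.
Check: V − E + F = 20 − 42 + 24 = 2.

42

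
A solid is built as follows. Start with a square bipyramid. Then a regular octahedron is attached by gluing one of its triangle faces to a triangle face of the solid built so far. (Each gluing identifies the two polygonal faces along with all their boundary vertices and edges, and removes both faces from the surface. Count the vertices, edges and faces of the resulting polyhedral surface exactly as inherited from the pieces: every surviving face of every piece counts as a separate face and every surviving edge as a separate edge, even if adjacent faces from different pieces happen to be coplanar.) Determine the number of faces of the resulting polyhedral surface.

14

A square bipyramid: V=6, E=12, F=8.
Attach a regular octahedron (V=6, E=12, F=8) along a 3-gon: merge 3 vertices and 3 edges, delete both glued faces → V=9, E=21, F=14.
Check: V − E + F = 9 − 21 + 14 = 2.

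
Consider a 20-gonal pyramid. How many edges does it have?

A pyramid on an n-gon base has one n-gon and n triangles: V = 20 + 1 = 21, E = 2·20 = 40, F = 20 + 1 = 21.

40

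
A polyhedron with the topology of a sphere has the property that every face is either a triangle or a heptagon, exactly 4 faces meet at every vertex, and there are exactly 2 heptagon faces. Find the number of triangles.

14

Let x be the number of triangles; then F = 2 + x.
Edge–face incidences: 2E = 7·2 + 3·x = 14 + 3x.
Every vertex has degree 4, so 4V = 2E.
Euler: V − E + F = 2 ⇒ (2E)/4 − E + (2 + x) = 2.
Multiply by 8: 2·(2E) − 4·(2E) + 8·(2 + x) = 16, i.e. 16 + 8x − 2·(14 + 3x) = 16.
Collecting terms: 2x − 12 = 16, so 2x = 28, so x = 14.
Then 2E = 14 + 3·14 = 56, so E = 28, V = 2E/4 = 14, F = 2 + 14 = 16.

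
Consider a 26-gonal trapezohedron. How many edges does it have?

The n-trapezohedron (dual of the n-antiprism) has V = 2·26 + 2 = 54, E = 4·26 = 104, F = 2·26 = 52.

104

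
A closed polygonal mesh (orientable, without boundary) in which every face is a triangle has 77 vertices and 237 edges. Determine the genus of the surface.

Every face is a triangle and each edge borders two faces, so 3F = 2·237, giving F = 158.
χ = V − E + F = 77 − 237 + 158 = -2.
For a closed orientable surface χ = 2 − 2g, so g = (2 − (-2))/2 = 2.

2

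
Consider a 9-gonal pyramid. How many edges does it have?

18

A pyramid on an n-gon base has one n-gon and n triangles: V = 9 + 1 = 10, E = 2·9 = 18, F = 9 + 1 = 10.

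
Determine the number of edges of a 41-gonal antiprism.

164

An antiprism on an n-gon has two n-gon caps and 2n triangles: V = 2·41 = 82, E = 4·41 = 164, F = 2·41 + 2 = 84.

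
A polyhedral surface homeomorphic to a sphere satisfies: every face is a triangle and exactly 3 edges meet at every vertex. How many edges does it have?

Each face has 3 edges and each edge borders two faces, so 2E = 3F.
Each vertex has degree 3, so 3V = 2E and hence V = 3F/3.
Euler: V − E + F = 2 ⇒ (3F/3) − (3F/2) + F = 2.
Multiply by 6: (6 − 9 + 6)F = 12, i.e. 3F = 12.
So F = 4, E = 3·4/2 = 6, V = 3·4/3 = 4.

6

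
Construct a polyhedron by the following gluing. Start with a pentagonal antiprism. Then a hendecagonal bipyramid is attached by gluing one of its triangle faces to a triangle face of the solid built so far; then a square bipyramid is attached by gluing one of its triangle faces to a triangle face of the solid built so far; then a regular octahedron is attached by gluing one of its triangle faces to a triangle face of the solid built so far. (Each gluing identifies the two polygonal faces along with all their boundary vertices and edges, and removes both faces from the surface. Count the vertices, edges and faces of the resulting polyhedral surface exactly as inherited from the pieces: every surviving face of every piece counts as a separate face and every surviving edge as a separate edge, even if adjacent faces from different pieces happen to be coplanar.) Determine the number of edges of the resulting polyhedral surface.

A pentagonal antiprism: V=10, E=20, F=12.
Attach a hendecagonal bipyramid (V=13, E=33, F=22) along a 3-gon: merge 3 vertices and 3 edges, delete both glued faces → V=20, E=50, F=32.
Attach a square bipyramid (V=6, E=12, F=8) along a 3-gon: merge 3 vertices and 3 edges, delete both glued faces → V=23, E=59, F=38.
Attach a regular octahedron (V=6, E=12, F=8) along a 3-gon: merge 3 vertices and 3 edges, delete both glued faces → V=26, E=68, F=44.
Check: V − E + F = 26 − 68 + 44 = 2.

68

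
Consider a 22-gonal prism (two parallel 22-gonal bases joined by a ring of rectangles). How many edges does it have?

A prism on an n-gon has two n-gon bases and n rectangular sides: V = 2·22 = 44, E = 3·22 = 66, F = 22 + 2 = 24.

66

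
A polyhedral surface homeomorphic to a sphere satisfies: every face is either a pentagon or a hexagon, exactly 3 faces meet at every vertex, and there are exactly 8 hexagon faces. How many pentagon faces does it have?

Let x be the number of pentagons; then F = 8 + x.
Edge–face incidences: 2E = 6·8 + 5·x = 48 + 5x.
Every vertex has degree 3, so 3V = 2E.
Euler: V − E + F = 2 ⇒ (2E)/3 − E + (8 + x) = 2.
Multiply by 6: 2·(2E) − 3·(2E) + 6·(8 + x) = 12, i.e. 48 + 6x − (48 + 5x) = 12.
Collecting terms: x = 12.
Then 2E = 48 + 5·12 = 108, so E = 54, V = 2E/3 = 36, F = 8 + 12 = 20.

12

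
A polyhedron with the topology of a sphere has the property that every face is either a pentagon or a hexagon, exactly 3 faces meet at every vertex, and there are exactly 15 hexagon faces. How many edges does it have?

Let x be the number of pentagons; then F = 15 + x.
Edge–face incidences: 2E = 6·15 + 5·x = 90 + 5x.
Every vertex has degree 3, so 3V = 2E.
Euler: V − E + F = 2 ⇒ (2E)/3 − E + (15 + x) = 2.
Multiply by 6: 2·(2E) − 3·(2E) + 6·(15 + x) = 12, i.e. 90 + 6x − (90 + 5x) = 12.
Collecting terms: x = 12.
Then 2E = 90 + 5·12 = 150, so E = 75, V = 2E/3 = 50, F = 15 + 12 = 27.

75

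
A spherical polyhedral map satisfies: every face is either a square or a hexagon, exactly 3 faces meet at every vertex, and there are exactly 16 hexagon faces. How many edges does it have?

Let x be the number of squares; then F = 16 + x.
Edge–face incidences: 2E = 6·16 + 4·x = 96 + 4x.
Every vertex has degree 3, so 3V = 2E.
Euler: V − E + F = 2 ⇒ (2E)/3 − E + (16 + x) = 2.
Multiply by 6: 2·(2E) − 3·(2E) + 6·(16 + x) = 12, i.e. 96 + 6x − (96 + 4x) = 12.
Collecting terms: 2x = 12, so x = 6.
Then 2E = 96 + 4·6 = 120, so E = 60, V = 2E/3 = 40, F = 16 + 6 = 22.

60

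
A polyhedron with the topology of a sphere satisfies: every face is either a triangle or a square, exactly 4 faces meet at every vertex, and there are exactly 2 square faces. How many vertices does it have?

8

Let x be the number of triangles; then F = 2 + x.
Edge–face incidences: 2E = 4·2 + 3·x = 8 + 3x.
Every vertex has degree 4, so 4V = 2E.
Euler: V − E + F = 2 ⇒ (2E)/4 − E + (2 + x) = 2.
Multiply by 8: 2·(2E) − 4·(2E) + 8·(2 + x) = 16, i.e. 16 + 8x − 2·(8 + 3x) = 16.
Collecting terms: 2x = 16, so x = 8.
Then 2E = 8 + 3·8 = 32, so E = 16, V = 2E/4 = 8, F = 2 + 8 = 10.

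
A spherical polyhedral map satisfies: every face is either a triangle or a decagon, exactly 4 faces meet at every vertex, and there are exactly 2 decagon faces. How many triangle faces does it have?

Let x be the number of triangles; then F = 2 + x.
Edge–face incidences: 2E = 10·2 + 3·x = 20 + 3x.
Every vertex has degree 4, so 4V = 2E.
Euler: V − E + F = 2 ⇒ (2E)/4 − E + (2 + x) = 2.
Multiply by 8: 2·(2E) − 4·(2E) + 8·(2 + x) = 16, i.e. 16 + 8x − 2·(20 + 3x) = 16.
Collecting terms: 2x − 24 = 16, so 2x = 40, so x = 20.
Then 2E = 20 + 3·20 = 80, so E = 40, V = 2E/4 = 20, F = 2 + 20 = 22.

20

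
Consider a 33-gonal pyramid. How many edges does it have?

A pyramid on an n-gon base has one n-gon and n triangles: V = 33 + 1 = 34, E = 2·33 = 66, F = 33 + 1 = 34.
Check: V − E + F = 34 − 66 + 34 = 2.

66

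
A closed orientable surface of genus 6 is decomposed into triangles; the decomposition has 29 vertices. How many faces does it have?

χ = 2 − 2·6 = -10, and every face is a triangle so 3F = 2E.
V − E + F = -10 with E = 3F/2 gives 29 − (3/2 − 1)·F = -10, so F = 78 and E = 117.

78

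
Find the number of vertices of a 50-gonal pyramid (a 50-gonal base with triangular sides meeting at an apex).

A pyramid on an n-gon base has one n-gon and n triangles: V = 50 + 1 = 51, E = 2·50 = 100, F = 50 + 1 = 51.

51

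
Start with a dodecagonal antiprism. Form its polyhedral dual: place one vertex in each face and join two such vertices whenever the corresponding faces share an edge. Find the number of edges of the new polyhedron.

48

The base solid has V = 24, E = 48, F = 26.
The dual swaps V and F and preserves E: V′ = F = 26, E′ = E = 48, F′ = V = 24.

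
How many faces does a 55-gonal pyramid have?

56

A pyramid on an n-gon base has one n-gon and n triangles: V = 55 + 1 = 56, E = 2·55 = 110, F = 55 + 1 = 56.
Check: V − E + F = 56 − 110 + 56 = 2.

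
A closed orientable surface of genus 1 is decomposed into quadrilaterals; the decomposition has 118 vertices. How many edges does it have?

236

χ = 2 − 2·1 = 0, and every face is a square so 4F = 2E.
V − E + F = 0 with E = 4F/2 gives 118 − (4/2 − 1)·F = 0, so F = 118 and E = 236.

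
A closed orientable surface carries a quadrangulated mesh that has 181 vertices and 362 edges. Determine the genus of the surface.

1

Every face is a square and each edge borders two faces, so 4F = 2·362, giving F = 181.
χ = V − E + F = 181 − 362 + 181 = 0.
For a closed orientable surface χ = 2 − 2g, so g = (2 − (0))/2 = 1.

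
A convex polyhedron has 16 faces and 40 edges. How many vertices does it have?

Here V − E + F = 2.
V = 2 + E − F = 2 + 40 − 16 = 26.

26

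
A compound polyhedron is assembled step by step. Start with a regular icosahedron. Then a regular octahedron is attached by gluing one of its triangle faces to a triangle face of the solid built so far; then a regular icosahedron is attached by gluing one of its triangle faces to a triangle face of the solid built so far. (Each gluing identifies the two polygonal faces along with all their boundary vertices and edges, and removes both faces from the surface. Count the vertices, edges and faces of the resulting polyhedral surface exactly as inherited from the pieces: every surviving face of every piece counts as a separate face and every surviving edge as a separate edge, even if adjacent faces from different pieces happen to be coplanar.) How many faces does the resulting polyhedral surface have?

44

A regular icosahedron: V=12, E=30, F=20.
Attach a regular octahedron (V=6, E=12, F=8) along a 3-gon: merge 3 vertices and 3 edges, delete both glued faces → V=15, E=39, F=26.
Attach a regular icosahedron (V=12, E=30, F=20) along a 3-gon: merge 3 vertices and 3 edges, delete both glued faces → V=24, E=66, F=44.
Check: V − E + F = 24 − 66 + 44 = 2.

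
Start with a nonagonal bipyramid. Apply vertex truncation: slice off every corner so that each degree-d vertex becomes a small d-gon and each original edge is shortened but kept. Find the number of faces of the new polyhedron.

The base solid has V = 11, E = 27, F = 18.
Truncation replaces each original edge-end by a new vertex, so V′ = 2E = 54.
Each original edge survives, and each old vertex of degree d contributes d new edges; summing degrees gives Σd = 2E, so E′ = E + 2E = 3E = 81.
Each original face survives and each original vertex becomes one new face: F′ = F + V = 29.

29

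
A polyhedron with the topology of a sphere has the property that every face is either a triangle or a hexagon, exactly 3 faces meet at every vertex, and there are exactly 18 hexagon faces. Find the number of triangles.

4

Let x be the number of triangles; then F = 18 + x.
Edge–face incidences: 2E = 6·18 + 3·x = 108 + 3x.
Every vertex has degree 3, so 3V = 2E.
Euler: V − E + F = 2 ⇒ (2E)/3 − E + (18 + x) = 2.
Multiply by 6: 2·(2E) − 3·(2E) + 6·(18 + x) = 12, i.e. 108 + 6x − (108 + 3x) = 12.
Collecting terms: 3x = 12, so x = 4.
Then 2E = 108 + 3·4 = 120, so E = 60, V = 2E/3 = 40, F = 18 + 4 = 22.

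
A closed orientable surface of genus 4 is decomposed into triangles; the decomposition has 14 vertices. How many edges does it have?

60

χ = 2 − 2·4 = -6, and every face is a triangle so 3F = 2E.
V − E + F = -6 with E = 3F/2 gives 14 − (3/2 − 1)·F = -6, so F = 40 and E = 60.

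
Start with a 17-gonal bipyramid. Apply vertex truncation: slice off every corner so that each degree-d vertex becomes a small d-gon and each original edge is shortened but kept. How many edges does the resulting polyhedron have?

The base solid has V = 19, E = 51, F = 34.
Truncation replaces each original edge-end by a new vertex, so V′ = 2E = 102.
Each original edge survives, and each old vertex of degree d contributes d new edges; summing degrees gives Σd = 2E, so E′ = E + 2E = 3E = 153.
Each original face survives and each original vertex becomes one new face: F′ = F + V = 53.

153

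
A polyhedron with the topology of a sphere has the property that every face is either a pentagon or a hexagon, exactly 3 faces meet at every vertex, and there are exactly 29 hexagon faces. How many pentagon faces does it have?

12

Let x be the number of pentagons; then F = 29 + x.
Edge–face incidences: 2E = 6·29 + 5·x = 174 + 5x.
Every vertex has degree 3, so 3V = 2E.
Euler: V − E + F = 2 ⇒ (2E)/3 − E + (29 + x) = 2.
Multiply by 6: 2·(2E) − 3·(2E) + 6·(29 + x) = 12, i.e. 174 + 6x − (174 + 5x) = 12.
Collecting terms: x = 12.
Then 2E = 174 + 5·12 = 234, so E = 117, V = 2E/3 = 78, F = 29 + 12 = 41.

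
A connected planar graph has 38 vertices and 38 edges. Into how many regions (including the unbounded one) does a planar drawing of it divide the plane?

Euler's formula for a connected plane graph: V − E + F = 2, so F = 2 − 38 + 38 = 2.

2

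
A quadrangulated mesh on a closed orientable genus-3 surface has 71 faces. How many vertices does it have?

χ = 2 − 2·3 = -4, and every face is a square so 4F = 2E.
E = 4·71/2 = 142. Then V = -4 + E − F = -4 + 142 − 71 = 67.

67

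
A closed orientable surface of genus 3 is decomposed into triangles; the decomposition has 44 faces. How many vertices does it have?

18

χ = 2 − 2·3 = -4, and every face is a triangle so 3F = 2E.
E = 3·44/2 = 66. Then V = -4 + E − F = -4 + 66 − 44 = 18.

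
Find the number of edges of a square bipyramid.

12

A bipyramid over an n-gon has 2n triangular faces and n + 2 vertices: V = 4 + 2 = 6, E = 3·4 = 12, F = 2·4 = 8.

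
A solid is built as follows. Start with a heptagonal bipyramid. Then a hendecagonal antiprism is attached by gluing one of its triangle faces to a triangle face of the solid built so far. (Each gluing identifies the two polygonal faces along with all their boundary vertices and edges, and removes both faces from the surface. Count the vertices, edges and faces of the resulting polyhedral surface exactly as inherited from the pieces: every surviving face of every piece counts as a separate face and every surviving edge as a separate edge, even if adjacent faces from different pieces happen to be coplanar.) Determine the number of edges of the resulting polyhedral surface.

A heptagonal bipyramid: V=9, E=21, F=14.
Attach a hendecagonal antiprism (V=22, E=44, F=24) along a 3-gon: merge 3 vertices and 3 edges, delete both glued faces → V=28, E=62, F=36.
Check: V − E + F = 28 − 62 + 36 = 2.

62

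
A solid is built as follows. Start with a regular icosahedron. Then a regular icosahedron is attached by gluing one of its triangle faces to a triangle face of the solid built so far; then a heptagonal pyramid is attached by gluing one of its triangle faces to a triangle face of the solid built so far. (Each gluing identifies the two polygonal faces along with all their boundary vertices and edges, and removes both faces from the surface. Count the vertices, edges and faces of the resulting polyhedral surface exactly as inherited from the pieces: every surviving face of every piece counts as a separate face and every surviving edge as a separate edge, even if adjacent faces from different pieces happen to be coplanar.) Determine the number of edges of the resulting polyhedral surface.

68

A regular icosahedron: V=12, E=30, F=20.
Attach a regular icosahedron (V=12, E=30, F=20) along a 3-gon: merge 3 vertices and 3 edges, delete both glued faces → V=21, E=57, F=38.
Attach a heptagonal pyramid (V=8, E=14, F=8) along a 3-gon: merge 3 vertices and 3 edges, delete both glued faces → V=26, E=68, F=44.
Check: V − E + F = 26 − 68 + 44 = 2.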